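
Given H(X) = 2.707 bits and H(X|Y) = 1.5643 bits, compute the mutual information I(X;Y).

I(X;Y) = H(X) - H(X|Y)
I(X;Y) = 2.707 - 1.5643 = 1.1427 bits


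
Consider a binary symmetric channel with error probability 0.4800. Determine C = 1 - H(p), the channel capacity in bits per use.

For BSC with error probability p:
C = 1 - H(p) where H(p) is binary entropy
H(0.4800) = -0.4800 × log₂(0.4800) - 0.5200 × log₂(0.5200)
H(p) = 0.9988
C = 1 - 0.9988 = 0.0012 bits/use


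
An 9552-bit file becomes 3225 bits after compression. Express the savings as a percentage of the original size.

Space savings = (1 - Compressed/Original) × 100%
= (1 - 3225/9552) × 100%
= 66.24%


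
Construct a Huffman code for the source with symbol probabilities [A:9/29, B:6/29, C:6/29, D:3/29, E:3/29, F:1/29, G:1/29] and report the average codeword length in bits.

Huffman tree construction:
Combine smallest probabilities repeatedly
Resulting codes:
  A: 11 (length 2)
  B: 00 (length 2)
  C: 01 (length 2)
  D: 1011 (length 4)
  E: 100 (length 3)
  F: 10100 (length 5)
  G: 10101 (length 5)
Average length = Σ p(s) × length(s) = 2.5172 bits


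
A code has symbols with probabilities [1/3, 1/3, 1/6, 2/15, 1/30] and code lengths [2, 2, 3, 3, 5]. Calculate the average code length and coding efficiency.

Average length L = Σ p_i × l_i = 2.4000 bits
Entropy H = 2.0386 bits
Efficiency η = H/L × 100% = 84.94%


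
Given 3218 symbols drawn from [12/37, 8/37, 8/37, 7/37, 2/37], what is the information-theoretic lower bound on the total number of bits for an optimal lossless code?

Entropy H = 2.1643 bits/symbol
Minimum bits = H × n = 2.1643 × 3218
= 6964.69 bits


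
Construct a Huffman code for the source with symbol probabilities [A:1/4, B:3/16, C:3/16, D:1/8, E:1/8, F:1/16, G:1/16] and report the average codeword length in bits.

Huffman tree construction:
Combine smallest probabilities repeatedly
Resulting codes:
  A: 01 (length 2)
  B: 111 (length 3)
  C: 00 (length 2)
  D: 100 (length 3)
  E: 101 (length 3)
  F: 1100 (length 4)
  G: 1101 (length 4)
Average length = Σ p(s) × length(s) = 2.6875 bits


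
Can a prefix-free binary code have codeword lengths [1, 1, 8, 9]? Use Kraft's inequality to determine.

Kraft inequality: Σ 2^(-l_i) ≤ 1 for prefix-free code
Calculating: 2^(-1) + 2^(-1) + 2^(-8) + 2^(-9)
= 0.5 + 0.5 + 0.00390625 + 0.001953125
= 1.0059
Since 1.0059 > 1, prefix-free code does not exist


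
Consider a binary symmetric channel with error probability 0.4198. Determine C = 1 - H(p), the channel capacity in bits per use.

For BSC with error probability p:
C = 1 - H(p) where H(p) is binary entropy
H(0.4198) = -0.4198 × log₂(0.4198) - 0.5802 × log₂(0.5802)
H(p) = 0.9814
C = 1 - 0.9814 = 0.0186 bits/use


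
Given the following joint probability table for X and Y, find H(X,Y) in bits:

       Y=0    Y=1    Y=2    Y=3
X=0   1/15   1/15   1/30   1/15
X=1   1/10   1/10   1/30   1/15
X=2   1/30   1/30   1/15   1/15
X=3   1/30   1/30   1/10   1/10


H(X,Y) = -Σ p(x,y) log₂ p(x,y)
  p(0,0)=1/15: -0.0667 × log₂(0.0667) = 0.2605
  p(0,1)=1/15: -0.0667 × log₂(0.0667) = 0.2605
  p(0,2)=1/30: -0.0333 × log₂(0.0333) = 0.1636
  p(0,3)=1/15: -0.0667 × log₂(0.0667) = 0.2605
  p(1,0)=1/10: -0.1000 × log₂(0.1000) = 0.3322
  p(1,1)=1/10: -0.1000 × log₂(0.1000) = 0.3322
  p(1,2)=1/30: -0.0333 × log₂(0.0333) = 0.1636
  p(1,3)=1/15: -0.0667 × log₂(0.0667) = 0.2605
  p(2,0)=1/30: -0.0333 × log₂(0.0333) = 0.1636
  p(2,1)=1/30: -0.0333 × log₂(0.0333) = 0.1636
  p(2,2)=1/15: -0.0667 × log₂(0.0667) = 0.2605
  p(2,3)=1/15: -0.0667 × log₂(0.0667) = 0.2605
  p(3,0)=1/30: -0.0333 × log₂(0.0333) = 0.1636
  p(3,1)=1/30: -0.0333 × log₂(0.0333) = 0.1636
  p(3,2)=1/10: -0.1000 × log₂(0.1000) = 0.3322
  p(3,3)=1/10: -0.1000 × log₂(0.1000) = 0.3322
H(X,Y) = 3.8729 bits


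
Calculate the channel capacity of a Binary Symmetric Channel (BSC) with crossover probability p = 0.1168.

For BSC with error probability p:
C = 1 - H(p) where H(p) is binary entropy
H(0.1168) = -0.1168 × log₂(0.1168) - 0.8832 × log₂(0.8832)
H(p) = 0.5201
C = 1 - 0.5201 = 0.4799 bits/use


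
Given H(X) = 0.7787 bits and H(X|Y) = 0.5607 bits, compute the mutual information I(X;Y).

I(X;Y) = H(X) - H(X|Y)
I(X;Y) = 0.7787 - 0.5607 = 0.218 bits


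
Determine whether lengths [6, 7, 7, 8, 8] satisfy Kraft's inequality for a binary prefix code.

Kraft inequality: Σ 2^(-l_i) ≤ 1 for prefix-free code
Calculating: 2^(-6) + 2^(-7) + 2^(-7) + 2^(-8) + 2^(-8)
= 0.015625 + 0.0078125 + 0.0078125 + 0.00390625 + 0.00390625
= 0.0391
Since 0.0391 ≤ 1, prefix-free code exists


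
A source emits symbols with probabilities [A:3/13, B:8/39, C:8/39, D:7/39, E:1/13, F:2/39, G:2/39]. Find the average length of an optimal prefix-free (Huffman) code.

Huffman tree construction:
Combine smallest probabilities repeatedly
Resulting codes:
  A: 10 (length 2)
  B: 00 (length 2)
  C: 01 (length 2)
  D: 110 (length 3)
  E: 1110 (length 4)
  F: 11110 (length 5)
  G: 11111 (length 5)
Average length = Σ p(s) × length(s) = 2.6410 bits


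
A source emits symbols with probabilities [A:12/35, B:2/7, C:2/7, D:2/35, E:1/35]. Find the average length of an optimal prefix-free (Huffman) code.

Huffman tree construction:
Combine smallest probabilities repeatedly
Resulting codes:
  A: 11 (length 2)
  B: 01 (length 2)
  C: 10 (length 2)
  D: 001 (length 3)
  E: 000 (length 3)
Average length = Σ p(s) × length(s) = 2.0857 bits


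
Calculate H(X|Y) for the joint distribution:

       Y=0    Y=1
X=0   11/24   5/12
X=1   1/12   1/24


H(X|Y) = Σ_y p(y) H(X|Y=y)
  p(Y=0) = 13/24, H(X|Y=0) = 0.6194
  p(Y=1) = 11/24, H(X|Y=1) = 0.4395
H(X|Y) = 0.5417×0.6194 + 0.4583×0.4395 = 0.5369 bits


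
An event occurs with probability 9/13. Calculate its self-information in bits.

Information content I(x) = -log₂(p(x))
I = -log₂(9/13) = -log₂(0.6923)
I = 0.5305 bits


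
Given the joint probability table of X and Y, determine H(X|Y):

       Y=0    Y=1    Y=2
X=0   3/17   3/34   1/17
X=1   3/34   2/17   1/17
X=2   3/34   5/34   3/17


H(X|Y) = Σ_y p(y) H(X|Y=y)
  p(Y=0) = 6/17, H(X|Y=0) = 1.5000
  p(Y=1) = 6/17, H(X|Y=1) = 1.5546
  p(Y=2) = 5/17, H(X|Y=2) = 1.3710
H(X|Y) = 0.3529×1.5000 + 0.3529×1.5546 + 0.2941×1.3710 = 1.4813 bits


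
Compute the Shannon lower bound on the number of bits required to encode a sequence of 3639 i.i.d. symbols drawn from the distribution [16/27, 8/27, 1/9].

Entropy H = 1.3195 bits/symbol
Minimum bits = H × n = 1.3195 × 3639
= 4801.74 bits


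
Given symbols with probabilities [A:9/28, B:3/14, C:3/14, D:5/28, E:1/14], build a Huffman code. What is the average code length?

Huffman tree construction:
Combine smallest probabilities repeatedly
Resulting codes:
  A: 11 (length 2)
  B: 00 (length 2)
  C: 01 (length 2)
  D: 101 (length 3)
  E: 100 (length 3)
Average length = Σ p(s) × length(s) = 2.2500 bits


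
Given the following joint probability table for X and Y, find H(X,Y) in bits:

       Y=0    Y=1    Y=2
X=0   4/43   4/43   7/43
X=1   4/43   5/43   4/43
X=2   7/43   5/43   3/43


H(X,Y) = -Σ p(x,y) log₂ p(x,y)
  p(0,0)=4/43: -0.0930 × log₂(0.0930) = 0.3187
  p(0,1)=4/43: -0.0930 × log₂(0.0930) = 0.3187
  p(0,2)=7/43: -0.1628 × log₂(0.1628) = 0.4263
  p(1,0)=4/43: -0.0930 × log₂(0.0930) = 0.3187
  p(1,1)=5/43: -0.1163 × log₂(0.1163) = 0.3610
  p(1,2)=4/43: -0.0930 × log₂(0.0930) = 0.3187
  p(2,0)=7/43: -0.1628 × log₂(0.1628) = 0.4263
  p(2,1)=5/43: -0.1163 × log₂(0.1163) = 0.3610
  p(2,2)=3/43: -0.0698 × log₂(0.0698) = 0.2680
H(X,Y) = 3.1175 bits


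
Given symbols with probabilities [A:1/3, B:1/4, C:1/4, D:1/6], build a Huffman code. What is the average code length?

Huffman tree construction:
Combine smallest probabilities repeatedly
Resulting codes:
  A: 11 (length 2)
  B: 01 (length 2)
  C: 10 (length 2)
  D: 00 (length 2)
Average length = Σ p(s) × length(s) = 2.0000 bits


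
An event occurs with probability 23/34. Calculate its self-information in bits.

Information content I(x) = -log₂(p(x))
I = -log₂(23/34) = -log₂(0.6765)
I = 0.5639 bits


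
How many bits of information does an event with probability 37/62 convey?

Information content I(x) = -log₂(p(x))
I = -log₂(37/62) = -log₂(0.5968)
I = 0.7447 bits


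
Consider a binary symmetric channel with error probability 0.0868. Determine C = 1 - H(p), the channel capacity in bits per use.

For BSC with error probability p:
C = 1 - H(p) where H(p) is binary entropy
H(0.0868) = -0.0868 × log₂(0.0868) - 0.9132 × log₂(0.9132)
H(p) = 0.4257
C = 1 - 0.4257 = 0.5743 bits/use


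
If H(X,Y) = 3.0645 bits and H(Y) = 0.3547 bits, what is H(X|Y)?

Chain rule: H(X,Y) = H(X|Y) + H(Y)
H(X|Y) = H(X,Y) - H(Y) = 3.0645 - 0.3547 = 2.7098 bits


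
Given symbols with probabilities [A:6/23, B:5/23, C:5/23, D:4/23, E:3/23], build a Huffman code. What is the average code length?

Huffman tree construction:
Combine smallest probabilities repeatedly
Resulting codes:
  A: 10 (length 2)
  B: 00 (length 2)
  C: 01 (length 2)
  D: 111 (length 3)
  E: 110 (length 3)
Average length = Σ p(s) × length(s) = 2.3043 bits


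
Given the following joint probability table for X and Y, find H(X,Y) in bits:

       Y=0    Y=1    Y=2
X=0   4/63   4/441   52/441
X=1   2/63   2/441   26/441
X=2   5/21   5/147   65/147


H(X,Y) = -Σ p(x,y) log₂ p(x,y)
  p(0,0)=4/63: -0.0635 × log₂(0.0635) = 0.2525
  p(0,1)=4/441: -0.0091 × log₂(0.0091) = 0.0615
  p(0,2)=52/441: -0.1179 × log₂(0.1179) = 0.3637
  p(1,0)=2/63: -0.0317 × log₂(0.0317) = 0.1580
  p(1,1)=2/441: -0.0045 × log₂(0.0045) = 0.0353
  p(1,2)=26/441: -0.0590 × log₂(0.0590) = 0.2408
  p(2,0)=5/21: -0.2381 × log₂(0.2381) = 0.4929
  p(2,1)=5/147: -0.0340 × log₂(0.0340) = 0.1659
  p(2,2)=65/147: -0.4422 × log₂(0.4422) = 0.5206
H(X,Y) = 2.2913 bits


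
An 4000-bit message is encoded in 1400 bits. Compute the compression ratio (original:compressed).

Compression ratio = Original / Compressed
= 4000 / 1400 = 2.86:1


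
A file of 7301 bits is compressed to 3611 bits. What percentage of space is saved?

Space savings = (1 - Compressed/Original) × 100%
= (1 - 3611/7301) × 100%
= 50.54%


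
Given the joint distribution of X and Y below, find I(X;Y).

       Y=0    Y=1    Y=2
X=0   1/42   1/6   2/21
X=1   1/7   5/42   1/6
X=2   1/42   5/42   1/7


H(X) = 1.5567, H(Y) = 1.5120, H(X,Y) = 2.9747
I(X;Y) = H(X) + H(Y) - H(X,Y) = 0.0940 bits


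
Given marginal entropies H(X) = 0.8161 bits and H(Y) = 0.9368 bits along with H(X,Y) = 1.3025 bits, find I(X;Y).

I(X;Y) = H(X) + H(Y) - H(X,Y)
I(X;Y) = 0.8161 + 0.9368 - 1.3025 = 0.4504 bits


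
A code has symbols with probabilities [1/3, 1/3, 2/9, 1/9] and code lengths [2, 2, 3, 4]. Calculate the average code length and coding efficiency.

Average length L = Σ p_i × l_i = 2.4444 bits
Entropy H = 1.8911 bits
Efficiency η = H/L × 100% = 77.36%


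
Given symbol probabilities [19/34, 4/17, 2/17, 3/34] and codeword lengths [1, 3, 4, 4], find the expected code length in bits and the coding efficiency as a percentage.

Average length L = Σ p_i × l_i = 2.0882 bits
Entropy H = 1.6326 bits
Efficiency η = H/L × 100% = 78.18%


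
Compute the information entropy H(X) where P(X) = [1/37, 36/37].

H(X) = -Σ p(x) log₂ p(x)
  -1/37 × log₂(1/37) = 0.1408
  -36/37 × log₂(36/37) = 0.0385
H(X) = 0.1793 bits


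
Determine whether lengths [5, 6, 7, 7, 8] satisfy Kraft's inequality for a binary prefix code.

Kraft inequality: Σ 2^(-l_i) ≤ 1 for prefix-free code
Calculating: 2^(-5) + 2^(-6) + 2^(-7) + 2^(-7) + 2^(-8)
= 0.03125 + 0.015625 + 0.0078125 + 0.0078125 + 0.00390625
= 0.0664
Since 0.0664 ≤ 1, prefix-free code exists


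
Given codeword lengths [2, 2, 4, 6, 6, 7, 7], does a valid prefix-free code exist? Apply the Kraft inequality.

Kraft inequality: Σ 2^(-l_i) ≤ 1 for prefix-free code
Calculating: 2^(-2) + 2^(-2) + 2^(-4) + 2^(-6) + 2^(-6) + 2^(-7) + 2^(-7)
= 0.25 + 0.25 + 0.0625 + 0.015625 + 0.015625 + 0.0078125 + 0.0078125
= 0.6094
Since 0.6094 ≤ 1, prefix-free code exists


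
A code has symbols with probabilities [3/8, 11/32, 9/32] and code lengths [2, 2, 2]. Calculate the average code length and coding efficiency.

Average length L = Σ p_i × l_i = 2.0000 bits
Entropy H = 1.5749 bits
Efficiency η = H/L × 100% = 78.75%


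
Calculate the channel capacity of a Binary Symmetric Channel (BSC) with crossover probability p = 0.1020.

For BSC with error probability p:
C = 1 - H(p) where H(p) is binary entropy
H(0.1020) = -0.1020 × log₂(0.1020) - 0.8980 × log₂(0.8980)
H(p) = 0.4753
C = 1 - 0.4753 = 0.5247 bits/use


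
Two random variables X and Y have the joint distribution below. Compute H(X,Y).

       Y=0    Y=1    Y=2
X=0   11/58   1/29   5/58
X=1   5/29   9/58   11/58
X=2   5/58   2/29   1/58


H(X,Y) = -Σ p(x,y) log₂ p(x,y)
  p(0,0)=11/58: -0.1897 × log₂(0.1897) = 0.4549
  p(0,1)=1/29: -0.0345 × log₂(0.0345) = 0.1675
  p(0,2)=5/58: -0.0862 × log₂(0.0862) = 0.3048
  p(1,0)=5/29: -0.1724 × log₂(0.1724) = 0.4373
  p(1,1)=9/58: -0.1552 × log₂(0.1552) = 0.4171
  p(1,2)=11/58: -0.1897 × log₂(0.1897) = 0.4549
  p(2,0)=5/58: -0.0862 × log₂(0.0862) = 0.3048
  p(2,1)=2/29: -0.0690 × log₂(0.0690) = 0.2661
  p(2,2)=1/58: -0.0172 × log₂(0.0172) = 0.1010
H(X,Y) = 2.9084 bits


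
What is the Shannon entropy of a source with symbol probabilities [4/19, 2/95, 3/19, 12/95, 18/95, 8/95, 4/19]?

H(X) = -Σ p(x) log₂ p(x)
  -4/19 × log₂(4/19) = 0.4732
  -2/95 × log₂(2/95) = 0.1173
  -3/19 × log₂(3/19) = 0.4205
  -12/95 × log₂(12/95) = 0.3770
  -18/95 × log₂(18/95) = 0.4547
  -8/95 × log₂(8/95) = 0.3006
  -4/19 × log₂(4/19) = 0.4732
H(X) = 2.6166 bits


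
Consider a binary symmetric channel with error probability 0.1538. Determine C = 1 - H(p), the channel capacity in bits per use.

For BSC with error probability p:
C = 1 - H(p) where H(p) is binary entropy
H(0.1538) = -0.1538 × log₂(0.1538) - 0.8462 × log₂(0.8462)
H(p) = 0.6193
C = 1 - 0.6193 = 0.3807 bits/use


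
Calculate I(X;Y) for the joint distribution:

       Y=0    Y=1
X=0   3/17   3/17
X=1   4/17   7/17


H(X) = 0.9367, H(Y) = 0.9774, H(X,Y) = 1.9015
I(X;Y) = H(X) + H(Y) - H(X,Y) = 0.0126 bits


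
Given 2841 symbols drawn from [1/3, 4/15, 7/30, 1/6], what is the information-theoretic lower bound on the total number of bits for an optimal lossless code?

Entropy H = 1.9575 bits/symbol
Minimum bits = H × n = 1.9575 × 2841
= 5561.38 bits


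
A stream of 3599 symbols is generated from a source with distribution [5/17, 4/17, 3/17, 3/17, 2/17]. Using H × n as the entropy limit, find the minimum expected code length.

Entropy H = 2.2569 bits/symbol
Minimum bits = H × n = 2.2569 × 3599
= 8122.62 bits


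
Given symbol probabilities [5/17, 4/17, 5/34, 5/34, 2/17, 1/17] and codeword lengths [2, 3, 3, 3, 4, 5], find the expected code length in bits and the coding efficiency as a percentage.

Average length L = Σ p_i × l_i = 2.9412 bits
Entropy H = 2.4275 bits
Efficiency η = H/L × 100% = 82.54%


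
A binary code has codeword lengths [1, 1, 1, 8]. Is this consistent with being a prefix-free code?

Kraft inequality: Σ 2^(-l_i) ≤ 1 for prefix-free code
Calculating: 2^(-1) + 2^(-1) + 2^(-1) + 2^(-8)
= 0.5 + 0.5 + 0.5 + 0.00390625
= 1.5039
Since 1.5039 > 1, prefix-free code does not exist


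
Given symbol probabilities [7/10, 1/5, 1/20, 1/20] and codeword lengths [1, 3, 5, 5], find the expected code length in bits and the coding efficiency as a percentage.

Average length L = Σ p_i × l_i = 1.8000 bits
Entropy H = 1.2568 bits
Efficiency η = H/L × 100% = 69.82%


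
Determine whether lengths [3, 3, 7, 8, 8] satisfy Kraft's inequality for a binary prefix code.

Kraft inequality: Σ 2^(-l_i) ≤ 1 for prefix-free code
Calculating: 2^(-3) + 2^(-3) + 2^(-7) + 2^(-8) + 2^(-8)
= 0.125 + 0.125 + 0.0078125 + 0.00390625 + 0.00390625
= 0.2656
Since 0.2656 ≤ 1, prefix-free code exists


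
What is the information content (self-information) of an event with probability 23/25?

Information content I(x) = -log₂(p(x))
I = -log₂(23/25) = -log₂(0.9200)
I = 0.1203 bits


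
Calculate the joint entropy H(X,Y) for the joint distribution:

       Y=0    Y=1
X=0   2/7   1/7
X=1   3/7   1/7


H(X,Y) = -Σ p(x,y) log₂ p(x,y)
  p(0,0)=2/7: -0.2857 × log₂(0.2857) = 0.5164
  p(0,1)=1/7: -0.1429 × log₂(0.1429) = 0.4011
  p(1,0)=3/7: -0.4286 × log₂(0.4286) = 0.5239
  p(1,1)=1/7: -0.1429 × log₂(0.1429) = 0.4011
H(X,Y) = 1.8424 bits


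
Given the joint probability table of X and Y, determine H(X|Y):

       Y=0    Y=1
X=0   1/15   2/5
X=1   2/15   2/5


H(X|Y) = Σ_y p(y) H(X|Y=y)
  p(Y=0) = 1/5, H(X|Y=0) = 0.9183
  p(Y=1) = 4/5, H(X|Y=1) = 1.0000
H(X|Y) = 0.2000×0.9183 + 0.8000×1.0000 = 0.9837 bits


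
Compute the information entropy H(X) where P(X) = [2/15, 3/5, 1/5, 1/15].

H(X) = -Σ p(x) log₂ p(x)
  -2/15 × log₂(2/15) = 0.3876
  -3/5 × log₂(3/5) = 0.4422
  -1/5 × log₂(1/5) = 0.4644
  -1/15 × log₂(1/15) = 0.2605
H(X) = 1.5546 bits


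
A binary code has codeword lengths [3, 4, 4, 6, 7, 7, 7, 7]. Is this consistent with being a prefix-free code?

Kraft inequality: Σ 2^(-l_i) ≤ 1 for prefix-free code
Calculating: 2^(-3) + 2^(-4) + 2^(-4) + 2^(-6) + 2^(-7) + 2^(-7) + 2^(-7) + 2^(-7)
= 0.125 + 0.0625 + 0.0625 + 0.015625 + 0.0078125 + 0.0078125 + 0.0078125 + 0.0078125
= 0.2969
Since 0.2969 ≤ 1, prefix-free code exists


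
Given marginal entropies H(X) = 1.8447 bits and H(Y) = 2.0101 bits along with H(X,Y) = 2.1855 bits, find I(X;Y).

I(X;Y) = H(X) + H(Y) - H(X,Y)
I(X;Y) = 1.8447 + 2.0101 - 2.1855 = 1.6693 bits


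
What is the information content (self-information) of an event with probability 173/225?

Information content I(x) = -log₂(p(x))
I = -log₂(173/225) = -log₂(0.7689)
I = 0.3792 bits


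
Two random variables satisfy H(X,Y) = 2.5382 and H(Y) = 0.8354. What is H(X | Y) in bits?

Chain rule: H(X,Y) = H(X|Y) + H(Y)
H(X|Y) = H(X,Y) - H(Y) = 2.5382 - 0.8354 = 1.7028 bits


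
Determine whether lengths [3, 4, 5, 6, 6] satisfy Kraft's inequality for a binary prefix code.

Kraft inequality: Σ 2^(-l_i) ≤ 1 for prefix-free code
Calculating: 2^(-3) + 2^(-4) + 2^(-5) + 2^(-6) + 2^(-6)
= 0.125 + 0.0625 + 0.03125 + 0.015625 + 0.015625
= 0.2500
Since 0.2500 ≤ 1, prefix-free code exists


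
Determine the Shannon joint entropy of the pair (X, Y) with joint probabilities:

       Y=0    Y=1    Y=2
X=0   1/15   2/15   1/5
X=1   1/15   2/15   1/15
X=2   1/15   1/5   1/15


H(X,Y) = -Σ p(x,y) log₂ p(x,y)
  p(0,0)=1/15: -0.0667 × log₂(0.0667) = 0.2605
  p(0,1)=2/15: -0.1333 × log₂(0.1333) = 0.3876
  p(0,2)=1/5: -0.2000 × log₂(0.2000) = 0.4644
  p(1,0)=1/15: -0.0667 × log₂(0.0667) = 0.2605
  p(1,1)=2/15: -0.1333 × log₂(0.1333) = 0.3876
  p(1,2)=1/15: -0.0667 × log₂(0.0667) = 0.2605
  p(2,0)=1/15: -0.0667 × log₂(0.0667) = 0.2605
  p(2,1)=1/5: -0.2000 × log₂(0.2000) = 0.4644
  p(2,2)=1/15: -0.0667 × log₂(0.0667) = 0.2605
H(X,Y) = 3.0062 bits


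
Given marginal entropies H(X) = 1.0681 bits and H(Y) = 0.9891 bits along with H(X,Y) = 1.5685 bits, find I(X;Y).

I(X;Y) = H(X) + H(Y) - H(X,Y)
I(X;Y) = 1.0681 + 0.9891 - 1.5685 = 0.4887 bits


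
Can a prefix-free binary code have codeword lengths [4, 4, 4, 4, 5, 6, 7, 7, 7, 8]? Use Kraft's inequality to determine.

Kraft inequality: Σ 2^(-l_i) ≤ 1 for prefix-free code
Calculating: 2^(-4) + 2^(-4) + 2^(-4) + 2^(-4) + 2^(-5) + 2^(-6) + 2^(-7) + 2^(-7) + 2^(-7) + 2^(-8)
= 0.0625 + 0.0625 + 0.0625 + 0.0625 + 0.03125 + 0.015625 + 0.0078125 + 0.0078125 + 0.0078125 + 0.00390625
= 0.3242
Since 0.3242 ≤ 1, prefix-free code exists


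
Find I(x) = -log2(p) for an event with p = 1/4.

Information content I(x) = -log₂(p(x))
I = -log₂(1/4) = -log₂(0.2500)
I = 2.0000 bits


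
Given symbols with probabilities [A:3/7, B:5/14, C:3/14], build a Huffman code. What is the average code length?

Huffman tree construction:
Combine smallest probabilities repeatedly
Resulting codes:
  A: 0 (length 1)
  B: 11 (length 2)
  C: 10 (length 2)
Average length = Σ p(s) × length(s) = 1.5714 bits


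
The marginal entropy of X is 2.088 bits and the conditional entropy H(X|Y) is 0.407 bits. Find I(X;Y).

I(X;Y) = H(X) - H(X|Y)
I(X;Y) = 2.088 - 0.407 = 1.681 bits


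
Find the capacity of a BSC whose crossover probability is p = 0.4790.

For BSC with error probability p:
C = 1 - H(p) where H(p) is binary entropy
H(0.4790) = -0.4790 × log₂(0.4790) - 0.5210 × log₂(0.5210)
H(p) = 0.9987
C = 1 - 0.9987 = 0.0013 bits/use


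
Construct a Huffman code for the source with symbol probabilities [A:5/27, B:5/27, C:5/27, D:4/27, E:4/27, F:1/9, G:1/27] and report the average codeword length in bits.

Huffman tree construction:
Combine smallest probabilities repeatedly
Resulting codes:
  A: 111 (length 3)
  B: 00 (length 2)
  C: 01 (length 2)
  D: 100 (length 3)
  E: 101 (length 3)
  F: 1101 (length 4)
  G: 1100 (length 4)
Average length = Σ p(s) × length(s) = 2.7778 bits


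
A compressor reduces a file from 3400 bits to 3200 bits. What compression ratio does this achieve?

Compression ratio = Original / Compressed
= 3400 / 3200 = 1.06:1


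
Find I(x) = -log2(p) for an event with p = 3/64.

Information content I(x) = -log₂(p(x))
I = -log₂(3/64) = -log₂(0.0469)
I = 4.4150 bits


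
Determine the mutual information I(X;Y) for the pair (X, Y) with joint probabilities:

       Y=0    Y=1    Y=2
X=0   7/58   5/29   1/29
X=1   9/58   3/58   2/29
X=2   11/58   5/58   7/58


H(X) = 1.5691, H(Y) = 1.5210, H(X,Y) = 3.0051
I(X;Y) = H(X) + H(Y) - H(X,Y) = 0.0851 bits


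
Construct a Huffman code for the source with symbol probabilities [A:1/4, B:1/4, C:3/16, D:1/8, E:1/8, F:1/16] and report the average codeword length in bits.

Huffman tree construction:
Combine smallest probabilities repeatedly
Resulting codes:
  A: 01 (length 2)
  B: 10 (length 2)
  C: 111 (length 3)
  D: 001 (length 3)
  E: 110 (length 3)
  F: 000 (length 3)
Average length = Σ p(s) × length(s) = 2.5000 bits


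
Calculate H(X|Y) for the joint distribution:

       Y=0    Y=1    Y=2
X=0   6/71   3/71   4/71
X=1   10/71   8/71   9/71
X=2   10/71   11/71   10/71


H(X|Y) = Σ_y p(y) H(X|Y=y)
  p(Y=0) = 26/71, H(X|Y=0) = 1.5486
  p(Y=1) = 22/71, H(X|Y=1) = 1.4227
  p(Y=2) = 23/71, H(X|Y=2) = 1.4910
H(X|Y) = 0.3662×1.5486 + 0.3099×1.4227 + 0.3239×1.4910 = 1.4909 bits


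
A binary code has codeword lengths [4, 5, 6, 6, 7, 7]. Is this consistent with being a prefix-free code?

Kraft inequality: Σ 2^(-l_i) ≤ 1 for prefix-free code
Calculating: 2^(-4) + 2^(-5) + 2^(-6) + 2^(-6) + 2^(-7) + 2^(-7)
= 0.0625 + 0.03125 + 0.015625 + 0.015625 + 0.0078125 + 0.0078125
= 0.1406
Since 0.1406 ≤ 1, prefix-free code exists


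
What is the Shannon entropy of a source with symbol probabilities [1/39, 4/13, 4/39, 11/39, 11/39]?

H(X) = -Σ p(x) log₂ p(x)
  -1/39 × log₂(1/39) = 0.1355
  -4/13 × log₂(4/13) = 0.5232
  -4/39 × log₂(4/39) = 0.3370
  -11/39 × log₂(11/39) = 0.5150
  -11/39 × log₂(11/39) = 0.5150
H(X) = 2.0257 bits


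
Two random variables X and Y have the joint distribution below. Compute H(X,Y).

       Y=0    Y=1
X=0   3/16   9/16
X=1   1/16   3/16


H(X,Y) = -Σ p(x,y) log₂ p(x,y)
  p(0,0)=3/16: -0.1875 × log₂(0.1875) = 0.4528
  p(0,1)=9/16: -0.5625 × log₂(0.5625) = 0.4669
  p(1,0)=1/16: -0.0625 × log₂(0.0625) = 0.2500
  p(1,1)=3/16: -0.1875 × log₂(0.1875) = 0.4528
H(X,Y) = 1.6226 bits


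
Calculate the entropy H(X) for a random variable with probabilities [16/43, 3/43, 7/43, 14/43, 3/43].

H(X) = -Σ p(x) log₂ p(x)
  -16/43 × log₂(16/43) = 0.5307
  -3/43 × log₂(3/43) = 0.2680
  -7/43 × log₂(7/43) = 0.4263
  -14/43 × log₂(14/43) = 0.5271
  -3/43 × log₂(3/43) = 0.2680
H(X) = 2.0201 bits


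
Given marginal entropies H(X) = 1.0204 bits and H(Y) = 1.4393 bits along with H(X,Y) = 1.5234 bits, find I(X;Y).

I(X;Y) = H(X) + H(Y) - H(X,Y)
I(X;Y) = 1.0204 + 1.4393 - 1.5234 = 0.9363 bits


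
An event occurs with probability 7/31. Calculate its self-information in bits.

Information content I(x) = -log₂(p(x))
I = -log₂(7/31) = -log₂(0.2258)
I = 2.1468 bits


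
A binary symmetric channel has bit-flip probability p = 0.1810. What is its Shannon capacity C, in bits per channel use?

For BSC with error probability p:
C = 1 - H(p) where H(p) is binary entropy
H(0.1810) = -0.1810 × log₂(0.1810) - 0.8190 × log₂(0.8190)
H(p) = 0.6823
C = 1 - 0.6823 = 0.3177 bits/use


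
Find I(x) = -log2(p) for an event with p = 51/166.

Information content I(x) = -log₂(p(x))
I = -log₂(51/166) = -log₂(0.3072)
I = 1.7026 bits


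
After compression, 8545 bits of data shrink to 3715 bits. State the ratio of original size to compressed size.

Compression ratio = Original / Compressed
= 8545 / 3715 = 2.30:1


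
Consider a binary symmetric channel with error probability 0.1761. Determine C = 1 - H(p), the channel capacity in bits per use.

For BSC with error probability p:
C = 1 - H(p) where H(p) is binary entropy
H(0.1761) = -0.1761 × log₂(0.1761) - 0.8239 × log₂(0.8239)
H(p) = 0.6715
C = 1 - 0.6715 = 0.3285 bits/use


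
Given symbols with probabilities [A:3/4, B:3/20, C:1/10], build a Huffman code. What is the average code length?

Huffman tree construction:
Combine smallest probabilities repeatedly
Resulting codes:
  A: 1 (length 1)
  B: 01 (length 2)
  C: 00 (length 2)
Average length = Σ p(s) × length(s) = 1.2500 bits


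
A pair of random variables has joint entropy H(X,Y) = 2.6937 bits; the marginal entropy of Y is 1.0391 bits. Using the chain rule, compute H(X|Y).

Chain rule: H(X,Y) = H(X|Y) + H(Y)
H(X|Y) = H(X,Y) - H(Y) = 2.6937 - 1.0391 = 1.6546 bits


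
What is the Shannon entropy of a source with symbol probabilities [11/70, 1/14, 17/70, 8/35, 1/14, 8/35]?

H(X) = -Σ p(x) log₂ p(x)
  -11/70 × log₂(11/70) = 0.4195
  -1/14 × log₂(1/14) = 0.2720
  -17/70 × log₂(17/70) = 0.4959
  -8/35 × log₂(8/35) = 0.4867
  -1/14 × log₂(1/14) = 0.2720
  -8/35 × log₂(8/35) = 0.4867
H(X) = 2.4327 bits


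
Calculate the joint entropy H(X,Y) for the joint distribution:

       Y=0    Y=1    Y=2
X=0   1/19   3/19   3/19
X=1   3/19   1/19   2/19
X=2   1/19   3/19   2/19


H(X,Y) = -Σ p(x,y) log₂ p(x,y)
  p(0,0)=1/19: -0.0526 × log₂(0.0526) = 0.2236
  p(0,1)=3/19: -0.1579 × log₂(0.1579) = 0.4205
  p(0,2)=3/19: -0.1579 × log₂(0.1579) = 0.4205
  p(1,0)=3/19: -0.1579 × log₂(0.1579) = 0.4205
  p(1,1)=1/19: -0.0526 × log₂(0.0526) = 0.2236
  p(1,2)=2/19: -0.1053 × log₂(0.1053) = 0.3419
  p(2,0)=1/19: -0.0526 × log₂(0.0526) = 0.2236
  p(2,1)=3/19: -0.1579 × log₂(0.1579) = 0.4205
  p(2,2)=2/19: -0.1053 × log₂(0.1053) = 0.3419
H(X,Y) = 3.0364 bits


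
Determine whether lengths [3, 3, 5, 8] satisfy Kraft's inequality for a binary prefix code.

Kraft inequality: Σ 2^(-l_i) ≤ 1 for prefix-free code
Calculating: 2^(-3) + 2^(-3) + 2^(-5) + 2^(-8)
= 0.125 + 0.125 + 0.03125 + 0.00390625
= 0.2852
Since 0.2852 ≤ 1, prefix-free code exists


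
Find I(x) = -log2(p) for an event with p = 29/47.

Information content I(x) = -log₂(p(x))
I = -log₂(29/47) = -log₂(0.6170)
I = 0.6966 bits


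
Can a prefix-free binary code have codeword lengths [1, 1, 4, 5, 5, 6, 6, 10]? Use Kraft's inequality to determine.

Kraft inequality: Σ 2^(-l_i) ≤ 1 for prefix-free code
Calculating: 2^(-1) + 2^(-1) + 2^(-4) + 2^(-5) + 2^(-5) + 2^(-6) + 2^(-6) + 2^(-10)
= 0.5 + 0.5 + 0.0625 + 0.03125 + 0.03125 + 0.015625 + 0.015625 + 0.0009765625
= 1.1572
Since 1.1572 > 1, prefix-free code does not exist


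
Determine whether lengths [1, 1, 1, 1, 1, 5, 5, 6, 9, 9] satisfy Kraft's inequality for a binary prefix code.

Kraft inequality: Σ 2^(-l_i) ≤ 1 for prefix-free code
Calculating: 2^(-1) + 2^(-1) + 2^(-1) + 2^(-1) + 2^(-1) + 2^(-5) + 2^(-5) + 2^(-6) + 2^(-9) + 2^(-9)
= 0.5 + 0.5 + 0.5 + 0.5 + 0.5 + 0.03125 + 0.03125 + 0.015625 + 0.001953125 + 0.001953125
= 2.5820
Since 2.5820 > 1, prefix-free code does not exist


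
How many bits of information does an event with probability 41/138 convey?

Information content I(x) = -log₂(p(x))
I = -log₂(41/138) = -log₂(0.2971)
I = 1.7510 bits


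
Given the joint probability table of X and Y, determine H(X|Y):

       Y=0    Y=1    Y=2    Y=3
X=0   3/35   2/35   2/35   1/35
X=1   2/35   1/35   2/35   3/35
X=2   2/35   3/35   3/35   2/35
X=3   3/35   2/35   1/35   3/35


H(X|Y) = Σ_y p(y) H(X|Y=y)
  p(Y=0) = 2/7, H(X|Y=0) = 1.9710
  p(Y=1) = 8/35, H(X|Y=1) = 1.9056
  p(Y=2) = 8/35, H(X|Y=2) = 1.9056
  p(Y=3) = 9/35, H(X|Y=3) = 1.8911
H(X|Y) = 0.2857×1.9710 + 0.2286×1.9056 + 0.2286×1.9056 + 0.2571×1.8911 = 1.9206 bits


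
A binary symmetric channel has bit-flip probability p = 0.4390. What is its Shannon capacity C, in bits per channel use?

For BSC with error probability p:
C = 1 - H(p) where H(p) is binary entropy
H(0.4390) = -0.4390 × log₂(0.4390) - 0.5610 × log₂(0.5610)
H(p) = 0.9892
C = 1 - 0.9892 = 0.0108 bits/use


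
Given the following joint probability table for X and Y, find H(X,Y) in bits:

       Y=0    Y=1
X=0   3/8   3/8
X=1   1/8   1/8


H(X,Y) = -Σ p(x,y) log₂ p(x,y)
  p(0,0)=3/8: -0.3750 × log₂(0.3750) = 0.5306
  p(0,1)=3/8: -0.3750 × log₂(0.3750) = 0.5306
  p(1,0)=1/8: -0.1250 × log₂(0.1250) = 0.3750
  p(1,1)=1/8: -0.1250 × log₂(0.1250) = 0.3750
H(X,Y) = 1.8113 bits


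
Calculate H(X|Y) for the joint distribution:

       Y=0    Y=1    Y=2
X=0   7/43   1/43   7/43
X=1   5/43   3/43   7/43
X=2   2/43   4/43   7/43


H(X|Y) = Σ_y p(y) H(X|Y=y)
  p(Y=0) = 14/43, H(X|Y=0) = 1.4316
  p(Y=1) = 8/43, H(X|Y=1) = 1.4056
  p(Y=2) = 21/43, H(X|Y=2) = 1.5850
H(X|Y) = 0.3256×1.4316 + 0.1860×1.4056 + 0.4884×1.5850 = 1.5017 bits


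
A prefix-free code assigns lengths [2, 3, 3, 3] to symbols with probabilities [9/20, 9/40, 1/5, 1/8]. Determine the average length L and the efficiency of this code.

Average length L = Σ p_i × l_i = 2.5500 bits
Entropy H = 1.8420 bits
Efficiency η = H/L × 100% = 72.23%


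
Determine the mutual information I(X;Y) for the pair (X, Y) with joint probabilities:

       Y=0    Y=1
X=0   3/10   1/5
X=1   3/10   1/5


H(X) = 1.0000, H(Y) = 0.9710, H(X,Y) = 1.9710
I(X;Y) = H(X) + H(Y) - H(X,Y) = 0.0000 bits


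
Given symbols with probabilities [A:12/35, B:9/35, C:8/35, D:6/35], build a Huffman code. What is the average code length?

Huffman tree construction:
Combine smallest probabilities repeatedly
Resulting codes:
  A: 11 (length 2)
  B: 10 (length 2)
  C: 01 (length 2)
  D: 00 (length 2)
Average length = Σ p(s) × length(s) = 2.0000 bits


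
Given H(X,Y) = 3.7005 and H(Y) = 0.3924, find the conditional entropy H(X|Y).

Chain rule: H(X,Y) = H(X|Y) + H(Y)
H(X|Y) = H(X,Y) - H(Y) = 3.7005 - 0.3924 = 3.3081 bits


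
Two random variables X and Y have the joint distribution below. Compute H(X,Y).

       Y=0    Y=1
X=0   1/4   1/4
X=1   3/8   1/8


H(X,Y) = -Σ p(x,y) log₂ p(x,y)
  p(0,0)=1/4: -0.2500 × log₂(0.2500) = 0.5000
  p(0,1)=1/4: -0.2500 × log₂(0.2500) = 0.5000
  p(1,0)=3/8: -0.3750 × log₂(0.3750) = 0.5306
  p(1,1)=1/8: -0.1250 × log₂(0.1250) = 0.3750
H(X,Y) = 1.9056 bits


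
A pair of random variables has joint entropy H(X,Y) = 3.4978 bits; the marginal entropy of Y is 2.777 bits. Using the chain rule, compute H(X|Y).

Chain rule: H(X,Y) = H(X|Y) + H(Y)
H(X|Y) = H(X,Y) - H(Y) = 3.4978 - 2.777 = 0.7208 bits


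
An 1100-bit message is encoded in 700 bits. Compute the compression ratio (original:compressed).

Compression ratio = Original / Compressed
= 1100 / 700 = 1.57:1


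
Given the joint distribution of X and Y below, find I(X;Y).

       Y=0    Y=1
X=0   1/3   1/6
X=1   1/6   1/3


H(X) = 1.0000, H(Y) = 1.0000, H(X,Y) = 1.9183
I(X;Y) = H(X) + H(Y) - H(X,Y) = 0.0817 bits


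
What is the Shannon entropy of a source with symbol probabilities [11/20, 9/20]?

H(X) = -Σ p(x) log₂ p(x)
  -11/20 × log₂(11/20) = 0.4744
  -9/20 × log₂(9/20) = 0.5184
H(X) = 0.9928 bits


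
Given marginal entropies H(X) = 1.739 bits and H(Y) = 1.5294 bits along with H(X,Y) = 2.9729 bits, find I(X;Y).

I(X;Y) = H(X) + H(Y) - H(X,Y)
I(X;Y) = 1.739 + 1.5294 - 2.9729 = 0.2955 bits


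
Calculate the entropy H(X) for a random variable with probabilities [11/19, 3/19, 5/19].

H(X) = -Σ p(x) log₂ p(x)
  -11/19 × log₂(11/19) = 0.4565
  -3/19 × log₂(3/19) = 0.4205
  -5/19 × log₂(5/19) = 0.5068
H(X) = 1.3838 bits


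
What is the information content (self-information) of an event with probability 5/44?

Information content I(x) = -log₂(p(x))
I = -log₂(5/44) = -log₂(0.1136)
I = 3.1375 bits


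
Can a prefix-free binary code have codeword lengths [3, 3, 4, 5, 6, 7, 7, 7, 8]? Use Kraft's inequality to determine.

Kraft inequality: Σ 2^(-l_i) ≤ 1 for prefix-free code
Calculating: 2^(-3) + 2^(-3) + 2^(-4) + 2^(-5) + 2^(-6) + 2^(-7) + 2^(-7) + 2^(-7) + 2^(-8)
= 0.125 + 0.125 + 0.0625 + 0.03125 + 0.015625 + 0.0078125 + 0.0078125 + 0.0078125 + 0.00390625
= 0.3867
Since 0.3867 ≤ 1, prefix-free code exists


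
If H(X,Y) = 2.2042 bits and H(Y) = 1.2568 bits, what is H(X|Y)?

Chain rule: H(X,Y) = H(X|Y) + H(Y)
H(X|Y) = H(X,Y) - H(Y) = 2.2042 - 1.2568 = 0.9474 bits


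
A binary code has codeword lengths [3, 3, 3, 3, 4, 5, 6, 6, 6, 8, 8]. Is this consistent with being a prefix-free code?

Kraft inequality: Σ 2^(-l_i) ≤ 1 for prefix-free code
Calculating: 2^(-3) + 2^(-3) + 2^(-3) + 2^(-3) + 2^(-4) + 2^(-5) + 2^(-6) + 2^(-6) + 2^(-6) + 2^(-8) + 2^(-8)
= 0.125 + 0.125 + 0.125 + 0.125 + 0.0625 + 0.03125 + 0.015625 + 0.015625 + 0.015625 + 0.00390625 + 0.00390625
= 0.6484
Since 0.6484 ≤ 1, prefix-free code exists


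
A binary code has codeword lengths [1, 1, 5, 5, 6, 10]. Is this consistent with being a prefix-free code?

Kraft inequality: Σ 2^(-l_i) ≤ 1 for prefix-free code
Calculating: 2^(-1) + 2^(-1) + 2^(-5) + 2^(-5) + 2^(-6) + 2^(-10)
= 0.5 + 0.5 + 0.03125 + 0.03125 + 0.015625 + 0.0009765625
= 1.0791
Since 1.0791 > 1, prefix-free code does not exist


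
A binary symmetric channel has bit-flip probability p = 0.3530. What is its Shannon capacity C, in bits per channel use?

For BSC with error probability p:
C = 1 - H(p) where H(p) is binary entropy
H(0.3530) = -0.3530 × log₂(0.3530) - 0.6470 × log₂(0.6470)
H(p) = 0.9367
C = 1 - 0.9367 = 0.0633 bits/use


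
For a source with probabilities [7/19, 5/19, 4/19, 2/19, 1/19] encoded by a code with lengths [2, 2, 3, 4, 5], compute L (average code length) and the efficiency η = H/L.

Average length L = Σ p_i × l_i = 2.5789 bits
Entropy H = 2.0763 bits
Efficiency η = H/L × 100% = 80.51%


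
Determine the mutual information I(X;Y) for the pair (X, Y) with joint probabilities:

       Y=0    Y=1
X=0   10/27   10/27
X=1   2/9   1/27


H(X) = 0.8256, H(Y) = 0.9751, H(X,Y) = 1.7198
I(X;Y) = H(X) + H(Y) - H(X,Y) = 0.0810 bits


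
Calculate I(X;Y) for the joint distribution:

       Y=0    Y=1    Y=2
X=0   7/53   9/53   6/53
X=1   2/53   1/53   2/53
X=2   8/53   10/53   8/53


H(X) = 1.3519, H(Y) = 1.5784, H(X,Y) = 2.9183
I(X;Y) = H(X) + H(Y) - H(X,Y) = 0.0120 bits


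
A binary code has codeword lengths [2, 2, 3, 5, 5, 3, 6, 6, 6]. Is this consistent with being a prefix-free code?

Kraft inequality: Σ 2^(-l_i) ≤ 1 for prefix-free code
Calculating: 2^(-2) + 2^(-2) + 2^(-3) + 2^(-5) + 2^(-5) + 2^(-3) + 2^(-6) + 2^(-6) + 2^(-6)
= 0.25 + 0.25 + 0.125 + 0.03125 + 0.03125 + 0.125 + 0.015625 + 0.015625 + 0.015625
= 0.8594
Since 0.8594 ≤ 1, prefix-free code exists


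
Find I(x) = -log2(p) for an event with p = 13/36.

Information content I(x) = -log₂(p(x))
I = -log₂(13/36) = -log₂(0.3611)
I = 1.4695 bits


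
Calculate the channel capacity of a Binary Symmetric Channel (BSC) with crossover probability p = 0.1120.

For BSC with error probability p:
C = 1 - H(p) where H(p) is binary entropy
H(0.1120) = -0.1120 × log₂(0.1120) - 0.8880 × log₂(0.8880)
H(p) = 0.5059
C = 1 - 0.5059 = 0.4941 bits/use


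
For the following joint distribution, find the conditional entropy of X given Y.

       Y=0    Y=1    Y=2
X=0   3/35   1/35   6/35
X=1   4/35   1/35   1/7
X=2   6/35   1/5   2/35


H(X|Y) = Σ_y p(y) H(X|Y=y)
  p(Y=0) = 13/35, H(X|Y=0) = 1.5262
  p(Y=1) = 9/35, H(X|Y=1) = 0.9864
  p(Y=2) = 13/35, H(X|Y=2) = 1.4605
H(X|Y) = 0.3714×1.5262 + 0.2571×0.9864 + 0.3714×1.4605 = 1.3630 bits


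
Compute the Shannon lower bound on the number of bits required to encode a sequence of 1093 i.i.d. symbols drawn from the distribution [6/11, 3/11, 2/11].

Entropy H = 1.4354 bits/symbol
Minimum bits = H × n = 1.4354 × 1093
= 1568.86 bits


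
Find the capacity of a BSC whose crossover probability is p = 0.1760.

For BSC with error probability p:
C = 1 - H(p) where H(p) is binary entropy
H(0.1760) = -0.1760 × log₂(0.1760) - 0.8240 × log₂(0.8240)
H(p) = 0.6712
C = 1 - 0.6712 = 0.3288 bits/use


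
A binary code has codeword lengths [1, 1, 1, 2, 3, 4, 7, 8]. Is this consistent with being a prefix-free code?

Kraft inequality: Σ 2^(-l_i) ≤ 1 for prefix-free code
Calculating: 2^(-1) + 2^(-1) + 2^(-1) + 2^(-2) + 2^(-3) + 2^(-4) + 2^(-7) + 2^(-8)
= 0.5 + 0.5 + 0.5 + 0.25 + 0.125 + 0.0625 + 0.0078125 + 0.00390625
= 1.9492
Since 1.9492 > 1, prefix-free code does not exist


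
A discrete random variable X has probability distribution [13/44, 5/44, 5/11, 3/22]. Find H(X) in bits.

H(X) = -Σ p(x) log₂ p(x)
  -13/44 × log₂(13/44) = 0.5197
  -5/44 × log₂(5/44) = 0.3565
  -5/11 × log₂(5/11) = 0.5170
  -3/22 × log₂(3/22) = 0.3920
H(X) = 1.7853 bits


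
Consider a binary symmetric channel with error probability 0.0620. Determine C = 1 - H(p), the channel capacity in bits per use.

For BSC with error probability p:
C = 1 - H(p) where H(p) is binary entropy
H(0.0620) = -0.0620 × log₂(0.0620) - 0.9380 × log₂(0.9380)
H(p) = 0.3353
C = 1 - 0.3353 = 0.6647 bits/use


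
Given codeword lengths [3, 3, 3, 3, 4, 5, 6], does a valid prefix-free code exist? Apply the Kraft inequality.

Kraft inequality: Σ 2^(-l_i) ≤ 1 for prefix-free code
Calculating: 2^(-3) + 2^(-3) + 2^(-3) + 2^(-3) + 2^(-4) + 2^(-5) + 2^(-6)
= 0.125 + 0.125 + 0.125 + 0.125 + 0.0625 + 0.03125 + 0.015625
= 0.6094
Since 0.6094 ≤ 1, prefix-free code exists


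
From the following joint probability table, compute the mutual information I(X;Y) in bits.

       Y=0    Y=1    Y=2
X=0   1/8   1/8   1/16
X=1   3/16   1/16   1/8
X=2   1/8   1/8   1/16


H(X) = 1.5794, H(Y) = 1.5462, H(X,Y) = 3.0778
I(X;Y) = H(X) + H(Y) - H(X,Y) = 0.0478 bits


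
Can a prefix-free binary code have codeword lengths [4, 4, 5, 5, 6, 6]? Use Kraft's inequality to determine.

Kraft inequality: Σ 2^(-l_i) ≤ 1 for prefix-free code
Calculating: 2^(-4) + 2^(-4) + 2^(-5) + 2^(-5) + 2^(-6) + 2^(-6)
= 0.0625 + 0.0625 + 0.03125 + 0.03125 + 0.015625 + 0.015625
= 0.2188
Since 0.2188 ≤ 1, prefix-free code exists


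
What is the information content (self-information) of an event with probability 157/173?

Information content I(x) = -log₂(p(x))
I = -log₂(157/173) = -log₂(0.9075)
I = 0.1400 bits


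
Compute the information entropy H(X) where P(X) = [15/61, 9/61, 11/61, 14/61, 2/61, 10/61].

H(X) = -Σ p(x) log₂ p(x)
  -15/61 × log₂(15/61) = 0.4977
  -9/61 × log₂(9/61) = 0.4073
  -11/61 × log₂(11/61) = 0.4456
  -14/61 × log₂(14/61) = 0.4873
  -2/61 × log₂(2/61) = 0.1617
  -10/61 × log₂(10/61) = 0.4277
H(X) = 2.4273 bits
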